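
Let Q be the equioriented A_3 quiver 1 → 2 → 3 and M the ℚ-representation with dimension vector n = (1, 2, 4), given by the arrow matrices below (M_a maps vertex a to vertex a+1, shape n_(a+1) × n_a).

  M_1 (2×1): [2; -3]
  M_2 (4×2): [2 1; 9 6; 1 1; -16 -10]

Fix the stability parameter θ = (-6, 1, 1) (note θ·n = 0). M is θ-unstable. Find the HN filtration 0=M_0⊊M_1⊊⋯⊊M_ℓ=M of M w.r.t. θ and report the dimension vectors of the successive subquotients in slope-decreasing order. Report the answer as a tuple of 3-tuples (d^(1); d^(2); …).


Barcode: M ≅ I[1,3], I[2,3], I[3,3]^2. HN layers by μ_θ (2 steps, strictly decreasing):
  μ^(1)=1; μ^(2)=-6

((0, 2, 4); (1, 0, 0))


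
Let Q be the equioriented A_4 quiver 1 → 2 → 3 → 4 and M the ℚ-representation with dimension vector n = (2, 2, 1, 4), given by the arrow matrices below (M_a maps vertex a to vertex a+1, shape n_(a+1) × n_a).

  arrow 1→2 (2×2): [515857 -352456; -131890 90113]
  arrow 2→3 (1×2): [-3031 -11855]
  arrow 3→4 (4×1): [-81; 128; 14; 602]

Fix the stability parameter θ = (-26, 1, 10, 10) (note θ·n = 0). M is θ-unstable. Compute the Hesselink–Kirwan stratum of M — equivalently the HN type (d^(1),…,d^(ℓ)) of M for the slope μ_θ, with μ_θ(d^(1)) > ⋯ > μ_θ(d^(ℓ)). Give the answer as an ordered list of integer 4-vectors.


Via rank(M_{q-1}∘⋯∘M_p): M ≅ I[1,2], I[1,4], I[4,4]^3.
μ_θ-semistable layers: μ^(1)=10; μ^(2)=1; μ^(3)=-26

((0, 0, 1, 4); (0, 2, 0, 0); (2, 0, 0, 0))


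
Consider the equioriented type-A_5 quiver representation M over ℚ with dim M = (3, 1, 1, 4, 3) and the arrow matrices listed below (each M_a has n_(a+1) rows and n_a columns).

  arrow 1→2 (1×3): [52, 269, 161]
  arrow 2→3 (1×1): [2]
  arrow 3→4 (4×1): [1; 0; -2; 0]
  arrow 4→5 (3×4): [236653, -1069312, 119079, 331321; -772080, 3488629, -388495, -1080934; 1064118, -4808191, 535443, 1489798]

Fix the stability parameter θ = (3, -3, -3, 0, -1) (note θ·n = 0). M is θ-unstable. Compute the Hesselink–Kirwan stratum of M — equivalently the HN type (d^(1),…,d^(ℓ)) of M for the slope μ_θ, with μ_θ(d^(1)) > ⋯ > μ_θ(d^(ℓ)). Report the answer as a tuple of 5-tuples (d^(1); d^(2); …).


Barcode: M ≅ I[1,1]^2, I[1,5], I[4,4], I[4,5]^2. HN layers by μ_θ (4 steps, strictly decreasing):
  μ^(1)=3; μ^(2)=0; μ^(3)=-1/2; μ^(4)=-1

((2, 0, 0, 0, 0); (0, 0, 0, 1, 0); (0, 0, 0, 3, 3); (1, 1, 1, 0, 0))


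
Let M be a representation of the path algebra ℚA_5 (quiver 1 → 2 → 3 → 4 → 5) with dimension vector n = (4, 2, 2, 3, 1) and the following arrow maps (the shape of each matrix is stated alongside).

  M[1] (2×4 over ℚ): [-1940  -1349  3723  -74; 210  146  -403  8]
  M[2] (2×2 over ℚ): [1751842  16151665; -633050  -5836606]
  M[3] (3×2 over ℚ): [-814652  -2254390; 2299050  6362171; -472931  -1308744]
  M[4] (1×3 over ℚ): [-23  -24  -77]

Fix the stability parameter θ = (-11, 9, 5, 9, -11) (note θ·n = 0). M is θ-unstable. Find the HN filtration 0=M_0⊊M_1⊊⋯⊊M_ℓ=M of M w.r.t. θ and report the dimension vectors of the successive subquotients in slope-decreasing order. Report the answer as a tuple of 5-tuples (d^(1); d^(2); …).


Interval decomposition of M: I[1,1]^2, I[1,4], I[1,5], I[4,4].
HN type (ℓ=4): μ^(1)=9; μ^(2)=7; μ^(3)=3; μ^(4)=-11

((0, 0, 0, 2, 0); (0, 1, 1, 0, 0); (0, 1, 1, 1, 1); (4, 0, 0, 0, 0))


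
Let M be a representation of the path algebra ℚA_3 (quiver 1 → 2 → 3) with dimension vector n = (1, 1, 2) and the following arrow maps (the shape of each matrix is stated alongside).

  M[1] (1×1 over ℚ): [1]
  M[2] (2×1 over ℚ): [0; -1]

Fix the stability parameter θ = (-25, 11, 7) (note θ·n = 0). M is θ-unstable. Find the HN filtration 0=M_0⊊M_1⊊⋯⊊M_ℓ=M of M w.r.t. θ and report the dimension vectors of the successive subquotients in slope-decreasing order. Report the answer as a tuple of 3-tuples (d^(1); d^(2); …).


Barcode: M ≅ I[1,3], I[3,3]. HN layers by μ_θ (3 steps, strictly decreasing):
  μ^(1)=9; μ^(2)=7; μ^(3)=-25

((0, 1, 1); (0, 0, 1); (1, 0, 0))


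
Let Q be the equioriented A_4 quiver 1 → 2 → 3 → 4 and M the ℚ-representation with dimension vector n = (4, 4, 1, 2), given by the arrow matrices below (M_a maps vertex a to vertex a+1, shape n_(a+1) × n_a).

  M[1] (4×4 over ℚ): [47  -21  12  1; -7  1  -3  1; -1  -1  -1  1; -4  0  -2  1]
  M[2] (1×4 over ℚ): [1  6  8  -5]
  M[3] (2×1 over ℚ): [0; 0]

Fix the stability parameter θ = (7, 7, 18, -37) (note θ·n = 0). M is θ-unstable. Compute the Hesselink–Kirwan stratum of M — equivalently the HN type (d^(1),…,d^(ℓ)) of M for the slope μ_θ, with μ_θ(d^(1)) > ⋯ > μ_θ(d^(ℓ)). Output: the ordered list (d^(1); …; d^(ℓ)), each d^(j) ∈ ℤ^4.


Via rank(M_{q-1}∘⋯∘M_p): M ≅ I[1,1], I[1,2]^2, I[1,3], I[2,2], I[4,4]^2.
μ_θ-semistable layers: μ^(1)=18; μ^(2)=7; μ^(3)=-37

((0, 0, 1, 0); (4, 4, 0, 0); (0, 0, 0, 2))


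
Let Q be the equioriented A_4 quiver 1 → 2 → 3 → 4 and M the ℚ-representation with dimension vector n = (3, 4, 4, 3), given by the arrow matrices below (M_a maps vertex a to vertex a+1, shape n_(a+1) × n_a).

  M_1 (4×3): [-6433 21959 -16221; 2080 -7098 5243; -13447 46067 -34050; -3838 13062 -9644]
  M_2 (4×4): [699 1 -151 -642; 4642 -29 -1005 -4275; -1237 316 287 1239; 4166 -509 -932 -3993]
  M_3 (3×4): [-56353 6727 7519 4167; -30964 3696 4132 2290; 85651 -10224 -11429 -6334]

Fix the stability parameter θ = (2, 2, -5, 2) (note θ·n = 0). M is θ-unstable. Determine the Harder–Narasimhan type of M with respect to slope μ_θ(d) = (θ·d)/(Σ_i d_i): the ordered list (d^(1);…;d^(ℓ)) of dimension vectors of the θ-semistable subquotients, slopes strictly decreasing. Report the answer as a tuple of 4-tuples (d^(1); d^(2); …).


Interval decomposition of M: I[1,1], I[1,4]^2, I[2,2], I[2,3], I[3,4].
HN type (ℓ=4): μ^(1)=2; μ^(2)=-1/3; μ^(3)=-3/2; μ^(4)=-5

((1, 1, 0, 3); (2, 2, 2, 0); (0, 1, 1, 0); (0, 0, 1, 0))


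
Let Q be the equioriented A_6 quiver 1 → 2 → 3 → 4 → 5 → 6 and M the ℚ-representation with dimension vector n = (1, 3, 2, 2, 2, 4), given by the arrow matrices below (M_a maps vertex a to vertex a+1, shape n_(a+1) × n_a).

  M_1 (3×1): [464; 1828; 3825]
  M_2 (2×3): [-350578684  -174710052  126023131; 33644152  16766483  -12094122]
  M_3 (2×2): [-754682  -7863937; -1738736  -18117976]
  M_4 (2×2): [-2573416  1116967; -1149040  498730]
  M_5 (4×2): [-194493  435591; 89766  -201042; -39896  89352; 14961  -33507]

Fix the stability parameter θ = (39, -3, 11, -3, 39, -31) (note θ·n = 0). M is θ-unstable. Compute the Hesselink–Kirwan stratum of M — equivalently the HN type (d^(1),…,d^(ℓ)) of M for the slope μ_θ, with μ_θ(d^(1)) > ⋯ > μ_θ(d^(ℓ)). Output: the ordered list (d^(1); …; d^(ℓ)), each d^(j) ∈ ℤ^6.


Barcode: M ≅ I[1,3], I[2,2], I[2,4], I[4,6], I[5,5], I[6,6]^3. HN layers by μ_θ (5 steps, strictly decreasing):
  μ^(1)=39; μ^(2)=47/3; μ^(3)=4; μ^(4)=-3; μ^(5)=-31

((0, 0, 0, 0, 1, 0); (1, 1, 1, 0, 0, 0); (0, 0, 1, 1, 1, 1); (0, 2, 0, 1, 0, 0); (0, 0, 0, 0, 0, 3))


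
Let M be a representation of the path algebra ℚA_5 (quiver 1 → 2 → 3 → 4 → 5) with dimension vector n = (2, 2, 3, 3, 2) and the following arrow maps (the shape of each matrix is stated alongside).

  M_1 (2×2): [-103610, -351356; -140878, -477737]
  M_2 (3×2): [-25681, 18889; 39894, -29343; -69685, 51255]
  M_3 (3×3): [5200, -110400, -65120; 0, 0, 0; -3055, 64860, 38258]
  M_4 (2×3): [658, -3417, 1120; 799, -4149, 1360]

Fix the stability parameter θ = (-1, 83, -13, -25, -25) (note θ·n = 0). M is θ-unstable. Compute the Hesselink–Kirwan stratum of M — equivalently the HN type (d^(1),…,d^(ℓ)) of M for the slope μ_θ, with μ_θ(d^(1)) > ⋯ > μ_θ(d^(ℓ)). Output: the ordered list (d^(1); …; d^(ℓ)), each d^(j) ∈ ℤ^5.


Interval decomposition of M: I[1,3], I[1,4], I[3,3], I[4,5]^2.
HN type (ℓ=5): μ^(1)=35; μ^(2)=15; μ^(3)=-1; μ^(4)=-13; μ^(5)=-25

((0, 1, 1, 0, 0); (0, 1, 1, 1, 0); (2, 0, 0, 0, 0); (0, 0, 1, 0, 0); (0, 0, 0, 2, 2))


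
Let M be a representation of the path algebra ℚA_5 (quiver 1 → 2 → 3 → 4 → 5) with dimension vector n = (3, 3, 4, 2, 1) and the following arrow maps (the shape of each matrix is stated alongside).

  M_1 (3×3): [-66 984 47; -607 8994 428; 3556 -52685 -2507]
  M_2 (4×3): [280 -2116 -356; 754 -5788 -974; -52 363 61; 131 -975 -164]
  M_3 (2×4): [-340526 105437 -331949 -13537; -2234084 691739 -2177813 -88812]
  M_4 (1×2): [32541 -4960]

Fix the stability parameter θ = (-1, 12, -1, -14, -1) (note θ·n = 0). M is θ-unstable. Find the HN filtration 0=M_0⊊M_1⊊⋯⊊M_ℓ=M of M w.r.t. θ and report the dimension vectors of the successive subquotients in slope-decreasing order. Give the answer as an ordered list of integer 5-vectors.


Interval decomposition of M: I[1,2], I[1,4], I[1,5], I[3,3]^2.
HN type (ℓ=2): μ^(1)=12; μ^(2)=-1

((0, 1, 0, 0, 0); (3, 2, 4, 2, 1))


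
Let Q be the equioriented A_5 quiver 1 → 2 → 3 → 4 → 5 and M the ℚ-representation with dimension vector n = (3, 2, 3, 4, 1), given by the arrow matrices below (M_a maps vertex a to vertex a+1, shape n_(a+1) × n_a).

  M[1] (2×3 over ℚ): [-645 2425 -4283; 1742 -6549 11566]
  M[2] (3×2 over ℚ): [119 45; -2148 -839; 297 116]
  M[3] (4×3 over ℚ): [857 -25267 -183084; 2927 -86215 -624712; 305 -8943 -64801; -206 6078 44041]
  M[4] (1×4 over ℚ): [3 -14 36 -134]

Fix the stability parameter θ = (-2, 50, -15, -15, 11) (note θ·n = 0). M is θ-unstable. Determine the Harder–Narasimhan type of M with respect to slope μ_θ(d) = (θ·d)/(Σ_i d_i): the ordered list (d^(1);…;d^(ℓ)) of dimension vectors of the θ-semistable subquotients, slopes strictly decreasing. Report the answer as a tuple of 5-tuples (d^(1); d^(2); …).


Via rank(M_{q-1}∘⋯∘M_p): M ≅ I[1,1], I[1,4], I[1,5], I[3,4], I[4,4].
μ_θ-semistable layers: μ^(1)=11; μ^(2)=20/3; μ^(3)=-2; μ^(4)=-15

((0, 0, 0, 0, 1); (0, 2, 2, 2, 0); (3, 0, 0, 0, 0); (0, 0, 1, 2, 0))


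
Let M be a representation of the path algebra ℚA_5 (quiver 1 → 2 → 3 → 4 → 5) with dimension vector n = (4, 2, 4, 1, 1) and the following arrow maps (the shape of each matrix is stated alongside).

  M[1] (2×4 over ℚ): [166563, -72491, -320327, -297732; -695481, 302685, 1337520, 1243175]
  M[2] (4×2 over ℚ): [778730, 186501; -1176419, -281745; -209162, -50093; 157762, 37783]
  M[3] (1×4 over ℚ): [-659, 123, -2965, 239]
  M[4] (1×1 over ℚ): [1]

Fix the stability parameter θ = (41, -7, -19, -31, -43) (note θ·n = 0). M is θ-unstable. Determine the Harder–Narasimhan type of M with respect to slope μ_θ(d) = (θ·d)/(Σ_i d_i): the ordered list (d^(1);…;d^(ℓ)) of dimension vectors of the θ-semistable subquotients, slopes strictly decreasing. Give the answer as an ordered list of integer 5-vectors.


Interval decomposition of M: I[1,1]^2, I[1,3], I[1,5], I[3,3]^2.
HN type (ℓ=4): μ^(1)=41; μ^(2)=5; μ^(3)=-59/5; μ^(4)=-19

((2, 0, 0, 0, 0); (1, 1, 1, 0, 0); (1, 1, 1, 1, 1); (0, 0, 2, 0, 0))


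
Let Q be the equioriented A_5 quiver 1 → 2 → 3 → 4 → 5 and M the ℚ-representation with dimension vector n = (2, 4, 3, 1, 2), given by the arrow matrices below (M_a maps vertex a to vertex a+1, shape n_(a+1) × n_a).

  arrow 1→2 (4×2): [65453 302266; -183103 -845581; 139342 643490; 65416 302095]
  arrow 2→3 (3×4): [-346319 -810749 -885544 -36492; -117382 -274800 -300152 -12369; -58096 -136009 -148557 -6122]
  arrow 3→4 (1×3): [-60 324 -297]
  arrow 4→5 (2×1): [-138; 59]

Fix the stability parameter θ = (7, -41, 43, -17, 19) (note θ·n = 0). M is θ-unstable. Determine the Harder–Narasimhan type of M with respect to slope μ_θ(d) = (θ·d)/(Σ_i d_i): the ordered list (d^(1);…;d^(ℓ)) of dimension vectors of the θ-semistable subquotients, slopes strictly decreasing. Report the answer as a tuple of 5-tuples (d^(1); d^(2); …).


Barcode: M ≅ I[1,3], I[1,5], I[2,2], I[2,3], I[5,5]. HN layers by μ_θ (5 steps, strictly decreasing):
  μ^(1)=43; μ^(2)=19; μ^(3)=13; μ^(4)=-17; μ^(5)=-41

((0, 0, 2, 0, 0); (0, 0, 0, 0, 2); (0, 0, 1, 1, 0); (2, 2, 0, 0, 0); (0, 2, 0, 0, 0))


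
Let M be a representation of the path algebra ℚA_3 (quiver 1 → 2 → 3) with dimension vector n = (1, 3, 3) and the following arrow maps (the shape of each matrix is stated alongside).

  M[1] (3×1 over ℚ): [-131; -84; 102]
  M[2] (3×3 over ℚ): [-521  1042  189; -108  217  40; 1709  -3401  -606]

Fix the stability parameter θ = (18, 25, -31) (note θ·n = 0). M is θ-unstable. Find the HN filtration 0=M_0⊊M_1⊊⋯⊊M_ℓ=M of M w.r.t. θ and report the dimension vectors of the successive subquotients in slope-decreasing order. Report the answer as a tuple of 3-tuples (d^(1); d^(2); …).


Interval decomposition of M: I[1,3], I[2,3]^2.
HN type (ℓ=2): μ^(1)=4; μ^(2)=-3

((1, 1, 1); (0, 2, 2))


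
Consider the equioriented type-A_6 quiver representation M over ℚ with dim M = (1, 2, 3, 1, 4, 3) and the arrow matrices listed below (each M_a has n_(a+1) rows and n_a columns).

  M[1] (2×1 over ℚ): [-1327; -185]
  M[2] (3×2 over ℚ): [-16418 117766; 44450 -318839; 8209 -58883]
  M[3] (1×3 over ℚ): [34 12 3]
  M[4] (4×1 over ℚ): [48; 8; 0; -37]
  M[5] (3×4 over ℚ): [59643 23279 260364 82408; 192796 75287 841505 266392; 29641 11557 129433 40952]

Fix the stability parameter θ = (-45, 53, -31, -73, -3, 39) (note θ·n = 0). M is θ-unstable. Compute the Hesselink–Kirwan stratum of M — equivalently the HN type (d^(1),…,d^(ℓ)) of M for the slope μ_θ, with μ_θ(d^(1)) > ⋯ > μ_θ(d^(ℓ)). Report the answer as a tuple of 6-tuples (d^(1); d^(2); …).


Via rank(M_{q-1}∘⋯∘M_p): M ≅ I[1,3], I[2,5], I[3,3], I[5,6]^3.
μ_θ-semistable layers: μ^(1)=39; μ^(2)=11; μ^(3)=-3; μ^(4)=-17; μ^(5)=-31; μ^(6)=-45

((0, 0, 0, 0, 0, 3); (0, 1, 1, 0, 0, 0); (0, 0, 0, 0, 4, 0); (0, 1, 1, 1, 0, 0); (0, 0, 1, 0, 0, 0); (1, 0, 0, 0, 0, 0))


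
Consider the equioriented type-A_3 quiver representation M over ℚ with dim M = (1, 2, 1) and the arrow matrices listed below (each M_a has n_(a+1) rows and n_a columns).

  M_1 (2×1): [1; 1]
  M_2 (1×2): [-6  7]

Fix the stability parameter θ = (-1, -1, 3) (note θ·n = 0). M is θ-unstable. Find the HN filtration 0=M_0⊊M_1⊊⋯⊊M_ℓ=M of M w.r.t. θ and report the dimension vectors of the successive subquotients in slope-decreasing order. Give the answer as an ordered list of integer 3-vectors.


Via rank(M_{q-1}∘⋯∘M_p): M ≅ I[1,3], I[2,2].
μ_θ-semistable layers: μ^(1)=3; μ^(2)=-1

((0, 0, 1); (1, 2, 0))


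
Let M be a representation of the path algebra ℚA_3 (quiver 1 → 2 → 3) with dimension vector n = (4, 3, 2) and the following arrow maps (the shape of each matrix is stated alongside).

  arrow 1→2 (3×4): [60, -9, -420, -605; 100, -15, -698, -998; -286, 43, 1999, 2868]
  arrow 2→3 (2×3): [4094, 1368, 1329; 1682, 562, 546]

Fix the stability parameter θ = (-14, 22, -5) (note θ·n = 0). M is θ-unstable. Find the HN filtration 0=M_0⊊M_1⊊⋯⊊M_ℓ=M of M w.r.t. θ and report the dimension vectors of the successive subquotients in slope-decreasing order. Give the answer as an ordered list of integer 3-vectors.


Barcode: M ≅ I[1,1], I[1,2], I[1,3]^2. HN layers by μ_θ (3 steps, strictly decreasing):
  μ^(1)=22; μ^(2)=17/2; μ^(3)=-14

((0, 1, 0); (0, 2, 2); (4, 0, 0))


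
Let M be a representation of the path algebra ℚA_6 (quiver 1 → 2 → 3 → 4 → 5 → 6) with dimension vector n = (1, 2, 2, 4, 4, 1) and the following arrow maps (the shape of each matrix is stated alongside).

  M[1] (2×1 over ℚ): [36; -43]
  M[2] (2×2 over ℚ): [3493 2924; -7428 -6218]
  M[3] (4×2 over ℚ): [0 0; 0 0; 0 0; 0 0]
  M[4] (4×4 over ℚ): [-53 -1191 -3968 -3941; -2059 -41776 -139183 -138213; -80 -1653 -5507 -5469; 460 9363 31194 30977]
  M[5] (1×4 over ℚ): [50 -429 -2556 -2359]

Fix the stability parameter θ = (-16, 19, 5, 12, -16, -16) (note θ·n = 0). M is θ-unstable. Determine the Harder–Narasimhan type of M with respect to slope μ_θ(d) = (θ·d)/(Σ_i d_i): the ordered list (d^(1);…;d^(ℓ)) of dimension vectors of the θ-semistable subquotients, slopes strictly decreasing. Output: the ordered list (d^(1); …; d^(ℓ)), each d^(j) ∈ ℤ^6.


Via rank(M_{q-1}∘⋯∘M_p): M ≅ I[1,3], I[2,3], I[4,5]^3, I[4,6].
μ_θ-semistable layers: μ^(1)=12; μ^(2)=-2; μ^(3)=-20/3; μ^(4)=-16

((0, 2, 2, 0, 0, 0); (0, 0, 0, 3, 3, 0); (0, 0, 0, 1, 1, 1); (1, 0, 0, 0, 0, 0))


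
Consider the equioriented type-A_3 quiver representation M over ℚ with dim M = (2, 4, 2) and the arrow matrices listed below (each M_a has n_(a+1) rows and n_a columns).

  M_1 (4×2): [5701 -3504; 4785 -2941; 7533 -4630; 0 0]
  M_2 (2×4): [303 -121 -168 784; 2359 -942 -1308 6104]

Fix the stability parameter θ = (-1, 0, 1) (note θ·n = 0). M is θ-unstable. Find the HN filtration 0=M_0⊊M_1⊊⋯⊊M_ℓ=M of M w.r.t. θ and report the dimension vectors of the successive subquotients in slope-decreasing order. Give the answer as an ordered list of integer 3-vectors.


Via rank(M_{q-1}∘⋯∘M_p): M ≅ I[1,3]^2, I[2,2]^2.
μ_θ-semistable layers: μ^(1)=1; μ^(2)=0; μ^(3)=-1

((0, 0, 2); (0, 4, 0); (2, 0, 0))


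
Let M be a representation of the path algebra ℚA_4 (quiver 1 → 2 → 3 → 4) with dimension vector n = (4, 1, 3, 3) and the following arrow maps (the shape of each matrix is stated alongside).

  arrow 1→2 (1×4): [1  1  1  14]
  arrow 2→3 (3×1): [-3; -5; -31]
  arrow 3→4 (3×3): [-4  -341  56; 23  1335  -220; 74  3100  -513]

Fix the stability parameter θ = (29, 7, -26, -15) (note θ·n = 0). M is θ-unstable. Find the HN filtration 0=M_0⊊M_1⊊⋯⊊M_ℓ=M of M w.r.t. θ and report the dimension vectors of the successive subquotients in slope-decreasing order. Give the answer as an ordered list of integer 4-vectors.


Interval decomposition of M: I[1,1]^3, I[1,4], I[3,4]^2.
HN type (ℓ=4): μ^(1)=29; μ^(2)=-5/4; μ^(3)=-15; μ^(4)=-26

((3, 0, 0, 0); (1, 1, 1, 1); (0, 0, 0, 2); (0, 0, 2, 0))


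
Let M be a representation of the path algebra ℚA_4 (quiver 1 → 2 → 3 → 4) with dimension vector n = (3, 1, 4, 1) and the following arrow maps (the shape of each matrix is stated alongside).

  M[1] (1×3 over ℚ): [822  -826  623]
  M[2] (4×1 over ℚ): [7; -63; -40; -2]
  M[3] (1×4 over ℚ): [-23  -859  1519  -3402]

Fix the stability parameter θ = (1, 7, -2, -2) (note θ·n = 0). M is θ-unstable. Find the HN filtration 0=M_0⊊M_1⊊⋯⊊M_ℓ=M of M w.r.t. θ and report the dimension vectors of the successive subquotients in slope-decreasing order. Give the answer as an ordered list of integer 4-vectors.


Barcode: M ≅ I[1,1]^2, I[1,3], I[3,3]^2, I[3,4]. HN layers by μ_θ (3 steps, strictly decreasing):
  μ^(1)=5/2; μ^(2)=1; μ^(3)=-2

((0, 1, 1, 0); (3, 0, 0, 0); (0, 0, 3, 1))


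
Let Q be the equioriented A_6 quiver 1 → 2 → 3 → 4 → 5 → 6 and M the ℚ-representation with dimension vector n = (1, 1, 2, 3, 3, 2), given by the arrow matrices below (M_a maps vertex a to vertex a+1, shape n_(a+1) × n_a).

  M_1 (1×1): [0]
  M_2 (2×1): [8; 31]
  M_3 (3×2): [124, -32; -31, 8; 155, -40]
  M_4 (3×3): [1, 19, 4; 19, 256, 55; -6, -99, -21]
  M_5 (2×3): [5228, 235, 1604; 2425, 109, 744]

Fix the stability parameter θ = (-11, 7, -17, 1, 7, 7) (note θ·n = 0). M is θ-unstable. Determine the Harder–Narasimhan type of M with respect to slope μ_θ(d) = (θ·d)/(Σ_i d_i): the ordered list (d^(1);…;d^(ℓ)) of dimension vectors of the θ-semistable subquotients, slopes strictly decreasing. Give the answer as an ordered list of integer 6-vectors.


Interval decomposition of M: I[1,1], I[2,3], I[3,6], I[4,4], I[4,6], I[5,5].
HN type (ℓ=5): μ^(1)=7; μ^(2)=1; μ^(3)=-5; μ^(4)=-11; μ^(5)=-17

((0, 0, 0, 0, 3, 2); (0, 0, 0, 3, 0, 0); (0, 1, 1, 0, 0, 0); (1, 0, 0, 0, 0, 0); (0, 0, 1, 0, 0, 0))


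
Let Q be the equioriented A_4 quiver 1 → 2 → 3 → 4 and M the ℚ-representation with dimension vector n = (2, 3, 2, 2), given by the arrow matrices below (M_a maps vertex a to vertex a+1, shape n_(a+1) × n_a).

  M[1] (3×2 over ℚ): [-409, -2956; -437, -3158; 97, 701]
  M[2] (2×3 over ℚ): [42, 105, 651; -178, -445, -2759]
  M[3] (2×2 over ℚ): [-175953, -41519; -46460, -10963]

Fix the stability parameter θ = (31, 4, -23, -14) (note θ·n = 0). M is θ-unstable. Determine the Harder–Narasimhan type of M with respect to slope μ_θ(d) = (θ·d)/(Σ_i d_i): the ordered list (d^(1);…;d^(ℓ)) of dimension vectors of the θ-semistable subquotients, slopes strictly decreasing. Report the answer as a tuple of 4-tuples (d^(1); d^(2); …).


Via rank(M_{q-1}∘⋯∘M_p): M ≅ I[1,2], I[1,4], I[2,2], I[3,4].
μ_θ-semistable layers: μ^(1)=35/2; μ^(2)=4; μ^(3)=-1/2; μ^(4)=-14; μ^(5)=-23

((1, 1, 0, 0); (0, 1, 0, 0); (1, 1, 1, 1); (0, 0, 0, 1); (0, 0, 1, 0))


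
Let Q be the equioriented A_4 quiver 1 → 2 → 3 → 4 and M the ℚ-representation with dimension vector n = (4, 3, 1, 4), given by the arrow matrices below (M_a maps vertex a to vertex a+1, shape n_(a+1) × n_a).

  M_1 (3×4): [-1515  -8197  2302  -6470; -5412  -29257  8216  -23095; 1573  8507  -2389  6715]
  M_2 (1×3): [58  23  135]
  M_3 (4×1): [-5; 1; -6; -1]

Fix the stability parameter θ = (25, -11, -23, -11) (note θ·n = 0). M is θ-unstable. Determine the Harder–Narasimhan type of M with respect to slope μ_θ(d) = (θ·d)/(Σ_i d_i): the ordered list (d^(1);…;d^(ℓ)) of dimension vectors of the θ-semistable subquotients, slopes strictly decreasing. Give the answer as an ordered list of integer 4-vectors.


Interval decomposition of M: I[1,1], I[1,2]^2, I[1,4], I[4,4]^3.
HN type (ℓ=4): μ^(1)=25; μ^(2)=7; μ^(3)=-5; μ^(4)=-11

((1, 0, 0, 0); (2, 2, 0, 0); (1, 1, 1, 1); (0, 0, 0, 3))


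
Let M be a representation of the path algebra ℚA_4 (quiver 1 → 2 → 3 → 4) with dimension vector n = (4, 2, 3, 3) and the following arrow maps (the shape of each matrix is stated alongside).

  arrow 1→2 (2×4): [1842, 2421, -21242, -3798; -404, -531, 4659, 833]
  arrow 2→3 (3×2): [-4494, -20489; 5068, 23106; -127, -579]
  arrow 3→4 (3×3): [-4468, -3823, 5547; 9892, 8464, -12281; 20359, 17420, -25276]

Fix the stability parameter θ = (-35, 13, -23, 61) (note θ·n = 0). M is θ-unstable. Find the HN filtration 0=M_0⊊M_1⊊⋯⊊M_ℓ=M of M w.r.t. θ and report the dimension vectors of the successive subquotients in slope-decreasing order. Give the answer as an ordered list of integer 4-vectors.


Interval decomposition of M: I[1,1]^2, I[1,4]^2, I[3,4].
HN type (ℓ=4): μ^(1)=61; μ^(2)=-5; μ^(3)=-23; μ^(4)=-35

((0, 0, 0, 3); (0, 2, 2, 0); (0, 0, 1, 0); (4, 0, 0, 0))


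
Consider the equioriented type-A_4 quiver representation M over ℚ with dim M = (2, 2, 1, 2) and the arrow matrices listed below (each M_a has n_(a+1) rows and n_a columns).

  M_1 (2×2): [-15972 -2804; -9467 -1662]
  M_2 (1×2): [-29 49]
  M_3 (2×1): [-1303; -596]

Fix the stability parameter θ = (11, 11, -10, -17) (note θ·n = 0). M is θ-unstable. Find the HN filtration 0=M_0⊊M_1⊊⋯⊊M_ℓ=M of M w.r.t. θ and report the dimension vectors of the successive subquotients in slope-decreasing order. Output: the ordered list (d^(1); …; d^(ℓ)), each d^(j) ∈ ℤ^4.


Barcode: M ≅ I[1,2], I[1,4], I[4,4]. HN layers by μ_θ (3 steps, strictly decreasing):
  μ^(1)=11; μ^(2)=-5/4; μ^(3)=-17

((1, 1, 0, 0); (1, 1, 1, 1); (0, 0, 0, 1))


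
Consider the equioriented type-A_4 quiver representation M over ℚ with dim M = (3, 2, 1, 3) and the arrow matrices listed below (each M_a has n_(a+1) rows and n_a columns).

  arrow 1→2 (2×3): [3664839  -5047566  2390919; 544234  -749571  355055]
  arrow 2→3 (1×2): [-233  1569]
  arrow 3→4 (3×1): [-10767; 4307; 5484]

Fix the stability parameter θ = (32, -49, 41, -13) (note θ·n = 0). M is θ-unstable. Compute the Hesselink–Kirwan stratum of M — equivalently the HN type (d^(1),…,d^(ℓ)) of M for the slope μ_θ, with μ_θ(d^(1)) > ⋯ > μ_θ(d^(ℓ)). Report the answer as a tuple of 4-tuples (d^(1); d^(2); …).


Barcode: M ≅ I[1,1], I[1,2], I[1,4], I[4,4]^2. HN layers by μ_θ (4 steps, strictly decreasing):
  μ^(1)=32; μ^(2)=14; μ^(3)=-17/2; μ^(4)=-13

((1, 0, 0, 0); (0, 0, 1, 1); (2, 2, 0, 0); (0, 0, 0, 2))


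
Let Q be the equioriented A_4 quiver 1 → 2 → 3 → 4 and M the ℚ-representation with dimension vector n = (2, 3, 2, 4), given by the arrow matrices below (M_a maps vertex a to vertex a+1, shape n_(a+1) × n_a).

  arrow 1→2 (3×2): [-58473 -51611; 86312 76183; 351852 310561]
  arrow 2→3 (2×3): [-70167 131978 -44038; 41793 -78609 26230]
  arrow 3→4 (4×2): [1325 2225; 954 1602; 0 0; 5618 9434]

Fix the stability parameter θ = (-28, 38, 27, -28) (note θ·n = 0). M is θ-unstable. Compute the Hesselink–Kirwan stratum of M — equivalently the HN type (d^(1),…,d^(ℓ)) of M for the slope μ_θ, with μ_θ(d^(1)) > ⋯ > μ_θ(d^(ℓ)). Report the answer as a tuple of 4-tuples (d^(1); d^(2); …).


Barcode: M ≅ I[1,3], I[1,4], I[2,2], I[4,4]^3. HN layers by μ_θ (4 steps, strictly decreasing):
  μ^(1)=38; μ^(2)=65/2; μ^(3)=37/3; μ^(4)=-28

((0, 1, 0, 0); (0, 1, 1, 0); (0, 1, 1, 1); (2, 0, 0, 3))


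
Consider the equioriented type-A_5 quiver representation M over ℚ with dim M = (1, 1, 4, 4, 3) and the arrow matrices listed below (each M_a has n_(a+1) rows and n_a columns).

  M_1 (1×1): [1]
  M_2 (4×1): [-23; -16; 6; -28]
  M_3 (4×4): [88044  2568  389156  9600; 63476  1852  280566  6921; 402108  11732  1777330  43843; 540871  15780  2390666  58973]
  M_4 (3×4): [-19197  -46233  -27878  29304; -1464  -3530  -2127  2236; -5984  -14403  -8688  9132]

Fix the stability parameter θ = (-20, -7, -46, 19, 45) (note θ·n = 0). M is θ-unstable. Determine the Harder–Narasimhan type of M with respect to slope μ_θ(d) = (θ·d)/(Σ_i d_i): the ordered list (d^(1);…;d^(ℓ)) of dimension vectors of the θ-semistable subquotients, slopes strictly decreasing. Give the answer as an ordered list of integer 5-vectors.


Via rank(M_{q-1}∘⋯∘M_p): M ≅ I[1,4], I[3,3], I[3,5]^2, I[4,5].
μ_θ-semistable layers: μ^(1)=45; μ^(2)=19; μ^(3)=-73/3; μ^(4)=-46

((0, 0, 0, 0, 3); (0, 0, 0, 4, 0); (1, 1, 1, 0, 0); (0, 0, 3, 0, 0))


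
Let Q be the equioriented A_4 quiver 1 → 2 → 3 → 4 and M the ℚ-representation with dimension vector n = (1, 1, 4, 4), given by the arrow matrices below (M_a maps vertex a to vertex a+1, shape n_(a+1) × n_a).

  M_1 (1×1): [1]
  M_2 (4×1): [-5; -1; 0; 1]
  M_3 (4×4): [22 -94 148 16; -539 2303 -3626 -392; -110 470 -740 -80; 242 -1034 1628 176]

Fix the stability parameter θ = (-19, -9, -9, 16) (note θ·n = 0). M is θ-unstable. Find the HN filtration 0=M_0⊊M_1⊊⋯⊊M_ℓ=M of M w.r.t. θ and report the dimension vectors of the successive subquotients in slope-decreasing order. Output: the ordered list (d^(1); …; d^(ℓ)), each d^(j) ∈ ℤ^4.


Barcode: M ≅ I[1,3], I[3,3]^2, I[3,4], I[4,4]^3. HN layers by μ_θ (3 steps, strictly decreasing):
  μ^(1)=16; μ^(2)=-9; μ^(3)=-19

((0, 0, 0, 4); (0, 1, 4, 0); (1, 0, 0, 0))


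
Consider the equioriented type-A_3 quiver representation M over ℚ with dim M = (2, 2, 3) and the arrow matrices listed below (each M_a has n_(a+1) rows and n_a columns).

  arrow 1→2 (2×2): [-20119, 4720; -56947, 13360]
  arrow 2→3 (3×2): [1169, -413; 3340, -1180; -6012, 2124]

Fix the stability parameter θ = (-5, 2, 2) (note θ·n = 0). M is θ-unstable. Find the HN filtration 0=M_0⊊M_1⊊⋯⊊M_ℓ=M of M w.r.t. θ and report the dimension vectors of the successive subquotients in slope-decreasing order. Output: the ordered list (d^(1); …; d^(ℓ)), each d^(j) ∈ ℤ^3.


Barcode: M ≅ I[1,1], I[1,2], I[2,3], I[3,3]^2. HN layers by μ_θ (2 steps, strictly decreasing):
  μ^(1)=2; μ^(2)=-5

((0, 2, 3); (2, 0, 0))


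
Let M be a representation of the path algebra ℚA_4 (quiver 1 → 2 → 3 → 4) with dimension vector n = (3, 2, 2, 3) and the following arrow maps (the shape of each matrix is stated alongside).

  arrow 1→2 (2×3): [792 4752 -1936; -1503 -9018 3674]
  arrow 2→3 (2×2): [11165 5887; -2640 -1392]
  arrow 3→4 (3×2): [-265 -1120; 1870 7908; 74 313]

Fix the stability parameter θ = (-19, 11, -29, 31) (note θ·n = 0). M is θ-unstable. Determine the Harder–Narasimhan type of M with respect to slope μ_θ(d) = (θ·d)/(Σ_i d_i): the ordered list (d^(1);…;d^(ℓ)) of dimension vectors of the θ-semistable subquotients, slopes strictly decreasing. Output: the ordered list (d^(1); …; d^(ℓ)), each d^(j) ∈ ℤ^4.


Via rank(M_{q-1}∘⋯∘M_p): M ≅ I[1,1]^2, I[1,4], I[2,2], I[3,4], I[4,4].
μ_θ-semistable layers: μ^(1)=31; μ^(2)=11; μ^(3)=-9; μ^(4)=-19; μ^(5)=-29

((0, 0, 0, 3); (0, 1, 0, 0); (0, 1, 1, 0); (3, 0, 0, 0); (0, 0, 1, 0))


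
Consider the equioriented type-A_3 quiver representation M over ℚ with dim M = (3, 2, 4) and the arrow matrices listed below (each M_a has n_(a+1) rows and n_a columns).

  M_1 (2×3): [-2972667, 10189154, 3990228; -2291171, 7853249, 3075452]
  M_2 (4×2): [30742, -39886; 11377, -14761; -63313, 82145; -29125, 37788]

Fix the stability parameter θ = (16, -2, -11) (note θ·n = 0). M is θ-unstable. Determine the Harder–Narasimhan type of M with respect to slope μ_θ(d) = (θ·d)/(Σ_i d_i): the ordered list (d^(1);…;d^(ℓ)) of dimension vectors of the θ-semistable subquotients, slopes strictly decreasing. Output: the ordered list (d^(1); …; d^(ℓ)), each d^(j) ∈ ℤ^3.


Barcode: M ≅ I[1,1], I[1,3]^2, I[3,3]^2. HN layers by μ_θ (3 steps, strictly decreasing):
  μ^(1)=16; μ^(2)=1; μ^(3)=-11

((1, 0, 0); (2, 2, 2); (0, 0, 2))


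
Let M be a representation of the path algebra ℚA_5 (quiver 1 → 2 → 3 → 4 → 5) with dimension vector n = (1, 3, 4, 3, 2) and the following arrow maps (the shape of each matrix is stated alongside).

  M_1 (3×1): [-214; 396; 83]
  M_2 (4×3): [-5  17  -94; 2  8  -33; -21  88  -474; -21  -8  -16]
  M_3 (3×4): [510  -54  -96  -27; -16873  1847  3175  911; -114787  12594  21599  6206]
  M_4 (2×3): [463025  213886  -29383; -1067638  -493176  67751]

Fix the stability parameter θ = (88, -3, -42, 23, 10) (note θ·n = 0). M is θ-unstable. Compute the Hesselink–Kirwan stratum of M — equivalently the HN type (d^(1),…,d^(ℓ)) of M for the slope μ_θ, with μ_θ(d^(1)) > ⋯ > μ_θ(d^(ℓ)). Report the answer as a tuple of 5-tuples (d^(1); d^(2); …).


Via rank(M_{q-1}∘⋯∘M_p): M ≅ I[1,5], I[2,4], I[2,5], I[3,3].
μ_θ-semistable layers: μ^(1)=23; μ^(2)=33/2; μ^(3)=43/3; μ^(4)=-45/2; μ^(5)=-42

((0, 0, 0, 1, 0); (0, 0, 0, 2, 2); (1, 1, 1, 0, 0); (0, 2, 2, 0, 0); (0, 0, 1, 0, 0))


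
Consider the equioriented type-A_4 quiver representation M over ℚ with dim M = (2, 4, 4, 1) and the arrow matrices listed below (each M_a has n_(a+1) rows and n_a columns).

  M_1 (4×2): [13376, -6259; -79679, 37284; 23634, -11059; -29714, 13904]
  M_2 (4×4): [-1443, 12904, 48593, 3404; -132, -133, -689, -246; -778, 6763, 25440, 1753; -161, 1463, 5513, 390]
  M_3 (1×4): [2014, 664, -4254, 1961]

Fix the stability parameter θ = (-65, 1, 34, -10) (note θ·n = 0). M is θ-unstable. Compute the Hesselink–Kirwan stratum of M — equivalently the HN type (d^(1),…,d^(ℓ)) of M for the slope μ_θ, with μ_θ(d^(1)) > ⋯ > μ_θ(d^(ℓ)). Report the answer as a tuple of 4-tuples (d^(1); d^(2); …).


Via rank(M_{q-1}∘⋯∘M_p): M ≅ I[1,3], I[1,4], I[2,3]^2.
μ_θ-semistable layers: μ^(1)=34; μ^(2)=12; μ^(3)=1; μ^(4)=-65

((0, 0, 3, 0); (0, 0, 1, 1); (0, 4, 0, 0); (2, 0, 0, 0))


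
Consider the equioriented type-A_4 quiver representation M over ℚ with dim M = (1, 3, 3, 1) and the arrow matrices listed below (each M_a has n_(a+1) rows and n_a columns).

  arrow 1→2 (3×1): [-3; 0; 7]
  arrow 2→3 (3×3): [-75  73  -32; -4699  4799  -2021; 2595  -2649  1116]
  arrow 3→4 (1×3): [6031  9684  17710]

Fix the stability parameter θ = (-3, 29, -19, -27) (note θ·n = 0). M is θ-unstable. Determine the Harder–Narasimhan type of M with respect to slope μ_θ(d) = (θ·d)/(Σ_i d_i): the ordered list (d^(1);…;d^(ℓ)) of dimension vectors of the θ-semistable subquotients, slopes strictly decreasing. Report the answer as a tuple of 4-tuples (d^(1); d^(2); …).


Interval decomposition of M: I[1,4], I[2,2], I[2,3], I[3,3].
HN type (ℓ=4): μ^(1)=29; μ^(2)=5; μ^(3)=-5; μ^(4)=-19

((0, 1, 0, 0); (0, 1, 1, 0); (1, 1, 1, 1); (0, 0, 1, 0))


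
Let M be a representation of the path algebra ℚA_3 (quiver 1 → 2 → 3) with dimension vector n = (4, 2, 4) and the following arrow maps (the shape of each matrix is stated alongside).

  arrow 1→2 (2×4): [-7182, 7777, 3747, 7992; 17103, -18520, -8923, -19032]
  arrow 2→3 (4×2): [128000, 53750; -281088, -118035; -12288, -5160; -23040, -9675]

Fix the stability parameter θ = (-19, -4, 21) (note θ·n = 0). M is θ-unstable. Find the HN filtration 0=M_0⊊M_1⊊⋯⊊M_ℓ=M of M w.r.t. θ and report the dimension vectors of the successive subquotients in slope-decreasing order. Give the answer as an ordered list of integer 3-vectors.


Interval decomposition of M: I[1,1]^2, I[1,2], I[1,3], I[3,3]^3.
HN type (ℓ=3): μ^(1)=21; μ^(2)=-4; μ^(3)=-19

((0, 0, 4); (0, 2, 0); (4, 0, 0))


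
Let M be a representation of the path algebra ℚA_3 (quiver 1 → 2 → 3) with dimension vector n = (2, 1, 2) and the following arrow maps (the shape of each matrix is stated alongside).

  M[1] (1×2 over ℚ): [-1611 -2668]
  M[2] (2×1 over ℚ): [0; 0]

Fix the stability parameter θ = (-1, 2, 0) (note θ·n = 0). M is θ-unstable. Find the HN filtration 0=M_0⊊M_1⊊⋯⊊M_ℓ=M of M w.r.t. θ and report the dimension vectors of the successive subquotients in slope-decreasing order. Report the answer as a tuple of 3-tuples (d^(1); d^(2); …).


Interval decomposition of M: I[1,1], I[1,2], I[3,3]^2.
HN type (ℓ=3): μ^(1)=2; μ^(2)=0; μ^(3)=-1

((0, 1, 0); (0, 0, 2); (2, 0, 0))


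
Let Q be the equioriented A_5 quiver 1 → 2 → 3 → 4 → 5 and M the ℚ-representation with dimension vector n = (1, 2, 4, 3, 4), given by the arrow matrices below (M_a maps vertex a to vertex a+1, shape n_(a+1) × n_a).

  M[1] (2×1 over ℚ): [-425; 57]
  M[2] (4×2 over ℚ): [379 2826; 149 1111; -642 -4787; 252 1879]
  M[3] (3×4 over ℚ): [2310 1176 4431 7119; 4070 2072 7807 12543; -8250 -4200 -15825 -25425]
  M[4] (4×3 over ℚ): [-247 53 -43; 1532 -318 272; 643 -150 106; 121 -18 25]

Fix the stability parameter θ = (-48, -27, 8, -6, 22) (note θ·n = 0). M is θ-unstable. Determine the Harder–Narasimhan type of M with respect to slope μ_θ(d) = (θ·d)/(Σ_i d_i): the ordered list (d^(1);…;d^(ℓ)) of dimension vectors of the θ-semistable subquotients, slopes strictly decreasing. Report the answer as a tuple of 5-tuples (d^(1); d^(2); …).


Barcode: M ≅ I[1,3], I[2,3], I[3,3], I[3,5], I[4,5]^2, I[5,5]. HN layers by μ_θ (6 steps, strictly decreasing):
  μ^(1)=22; μ^(2)=8; μ^(3)=1; μ^(4)=-6; μ^(5)=-27; μ^(6)=-48

((0, 0, 0, 0, 4); (0, 0, 3, 0, 0); (0, 0, 1, 1, 0); (0, 0, 0, 2, 0); (0, 2, 0, 0, 0); (1, 0, 0, 0, 0))


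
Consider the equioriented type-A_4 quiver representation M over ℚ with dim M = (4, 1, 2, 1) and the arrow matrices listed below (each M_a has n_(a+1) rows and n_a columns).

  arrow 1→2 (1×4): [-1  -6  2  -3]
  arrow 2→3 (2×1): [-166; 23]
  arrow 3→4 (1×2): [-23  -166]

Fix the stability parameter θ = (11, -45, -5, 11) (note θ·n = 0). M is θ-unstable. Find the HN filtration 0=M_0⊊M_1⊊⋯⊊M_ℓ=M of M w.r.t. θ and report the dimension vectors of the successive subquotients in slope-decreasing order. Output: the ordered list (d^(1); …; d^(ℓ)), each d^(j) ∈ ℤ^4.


Barcode: M ≅ I[1,1]^3, I[1,3], I[3,4]. HN layers by μ_θ (3 steps, strictly decreasing):
  μ^(1)=11; μ^(2)=-5; μ^(3)=-17

((3, 0, 0, 1); (0, 0, 2, 0); (1, 1, 0, 0))


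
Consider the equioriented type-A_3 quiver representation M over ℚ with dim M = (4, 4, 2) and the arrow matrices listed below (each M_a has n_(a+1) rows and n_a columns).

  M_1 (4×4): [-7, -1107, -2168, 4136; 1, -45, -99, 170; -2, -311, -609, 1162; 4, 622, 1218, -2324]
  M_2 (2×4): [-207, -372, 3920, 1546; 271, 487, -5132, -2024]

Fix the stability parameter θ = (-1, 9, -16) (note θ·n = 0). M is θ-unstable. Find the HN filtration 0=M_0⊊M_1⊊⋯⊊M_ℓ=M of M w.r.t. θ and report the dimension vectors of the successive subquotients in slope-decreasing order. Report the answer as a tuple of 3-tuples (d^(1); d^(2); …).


Interval decomposition of M: I[1,1], I[1,2], I[1,3]^2, I[2,2].
HN type (ℓ=3): μ^(1)=9; μ^(2)=-1; μ^(3)=-8/3

((0, 2, 0); (2, 0, 0); (2, 2, 2))


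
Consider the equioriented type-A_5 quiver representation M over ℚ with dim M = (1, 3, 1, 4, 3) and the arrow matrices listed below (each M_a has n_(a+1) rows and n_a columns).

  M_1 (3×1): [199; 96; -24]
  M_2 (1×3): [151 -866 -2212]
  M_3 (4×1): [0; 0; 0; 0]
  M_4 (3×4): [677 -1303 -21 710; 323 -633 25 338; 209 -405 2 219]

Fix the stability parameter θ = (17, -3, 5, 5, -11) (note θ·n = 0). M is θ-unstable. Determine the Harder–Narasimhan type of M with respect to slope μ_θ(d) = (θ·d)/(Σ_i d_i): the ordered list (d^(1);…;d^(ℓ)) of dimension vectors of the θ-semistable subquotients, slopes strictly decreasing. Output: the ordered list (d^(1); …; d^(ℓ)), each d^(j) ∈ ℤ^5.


Barcode: M ≅ I[1,3], I[2,2]^2, I[4,4], I[4,5]^3. HN layers by μ_θ (3 steps, strictly decreasing):
  μ^(1)=19/3; μ^(2)=5; μ^(3)=-3

((1, 1, 1, 0, 0); (0, 0, 0, 1, 0); (0, 2, 0, 3, 3))


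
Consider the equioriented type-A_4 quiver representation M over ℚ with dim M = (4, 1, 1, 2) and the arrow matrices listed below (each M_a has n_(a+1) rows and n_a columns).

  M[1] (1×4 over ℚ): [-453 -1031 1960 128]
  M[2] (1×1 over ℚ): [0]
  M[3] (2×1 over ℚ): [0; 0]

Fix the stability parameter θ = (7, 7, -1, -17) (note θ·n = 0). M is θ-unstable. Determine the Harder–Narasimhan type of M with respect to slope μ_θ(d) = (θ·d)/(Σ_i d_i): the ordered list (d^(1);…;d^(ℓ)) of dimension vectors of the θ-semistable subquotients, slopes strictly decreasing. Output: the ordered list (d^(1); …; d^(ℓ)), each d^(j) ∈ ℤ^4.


Via rank(M_{q-1}∘⋯∘M_p): M ≅ I[1,1]^3, I[1,2], I[3,3], I[4,4]^2.
μ_θ-semistable layers: μ^(1)=7; μ^(2)=-1; μ^(3)=-17

((4, 1, 0, 0); (0, 0, 1, 0); (0, 0, 0, 2))


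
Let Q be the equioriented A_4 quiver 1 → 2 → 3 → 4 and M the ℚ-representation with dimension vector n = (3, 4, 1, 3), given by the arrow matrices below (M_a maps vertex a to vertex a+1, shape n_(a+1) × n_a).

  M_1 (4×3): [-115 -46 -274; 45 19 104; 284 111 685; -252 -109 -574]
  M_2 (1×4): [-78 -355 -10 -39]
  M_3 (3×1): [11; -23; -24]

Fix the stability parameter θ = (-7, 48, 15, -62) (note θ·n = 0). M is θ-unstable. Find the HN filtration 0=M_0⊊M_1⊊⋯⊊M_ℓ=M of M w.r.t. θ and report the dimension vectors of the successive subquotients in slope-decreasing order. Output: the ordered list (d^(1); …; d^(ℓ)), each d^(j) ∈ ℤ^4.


Via rank(M_{q-1}∘⋯∘M_p): M ≅ I[1,2]^2, I[1,4], I[2,2], I[4,4]^2.
μ_θ-semistable layers: μ^(1)=48; μ^(2)=1/3; μ^(3)=-7; μ^(4)=-62

((0, 3, 0, 0); (0, 1, 1, 1); (3, 0, 0, 0); (0, 0, 0, 2))


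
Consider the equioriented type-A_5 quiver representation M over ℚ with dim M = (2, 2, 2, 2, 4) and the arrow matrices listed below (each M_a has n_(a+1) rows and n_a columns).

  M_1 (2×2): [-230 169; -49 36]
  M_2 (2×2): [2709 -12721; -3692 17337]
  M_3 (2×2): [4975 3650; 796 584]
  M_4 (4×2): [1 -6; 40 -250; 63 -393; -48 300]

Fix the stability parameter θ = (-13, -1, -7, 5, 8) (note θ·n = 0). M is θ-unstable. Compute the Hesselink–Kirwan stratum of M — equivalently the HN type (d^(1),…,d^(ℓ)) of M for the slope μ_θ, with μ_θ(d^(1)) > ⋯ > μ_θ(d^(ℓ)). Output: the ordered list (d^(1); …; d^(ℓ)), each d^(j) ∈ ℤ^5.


Via rank(M_{q-1}∘⋯∘M_p): M ≅ I[1,3], I[1,5], I[4,5], I[5,5]^2.
μ_θ-semistable layers: μ^(1)=8; μ^(2)=5; μ^(3)=-4; μ^(4)=-13

((0, 0, 0, 0, 4); (0, 0, 0, 2, 0); (0, 2, 2, 0, 0); (2, 0, 0, 0, 0))
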